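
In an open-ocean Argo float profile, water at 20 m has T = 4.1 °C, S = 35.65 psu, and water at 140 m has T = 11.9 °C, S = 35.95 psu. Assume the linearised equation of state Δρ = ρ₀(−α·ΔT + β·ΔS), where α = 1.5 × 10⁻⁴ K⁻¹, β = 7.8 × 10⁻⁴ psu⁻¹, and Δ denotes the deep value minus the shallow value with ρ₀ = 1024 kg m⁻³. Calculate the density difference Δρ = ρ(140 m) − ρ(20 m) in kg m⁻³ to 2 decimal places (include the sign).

-0.96 kg m⁻³

ΔT = +7.8 K, ΔS = +0.30 psu (deep − shallow).
Δρ/ρ₀ = −(1.5 × 10⁻⁴)(+7.8) + (7.8 × 10⁻⁴)(+0.30) = -9.36 × 10⁻⁴.
Δρ = 1024 × (-9.36 × 10⁻⁴) = -0.96 kg m⁻³.
Negative Δρ: lighter below, statically unstable.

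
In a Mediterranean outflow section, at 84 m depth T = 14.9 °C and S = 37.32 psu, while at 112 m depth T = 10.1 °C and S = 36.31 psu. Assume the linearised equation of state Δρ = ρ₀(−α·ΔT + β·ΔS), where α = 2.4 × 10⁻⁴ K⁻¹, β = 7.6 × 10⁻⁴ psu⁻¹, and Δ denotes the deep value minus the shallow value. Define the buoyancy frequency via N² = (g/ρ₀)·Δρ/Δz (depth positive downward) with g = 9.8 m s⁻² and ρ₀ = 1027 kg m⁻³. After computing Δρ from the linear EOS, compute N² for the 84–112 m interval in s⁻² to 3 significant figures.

ΔT = -4.8 K, ΔS = -1.01 psu (deep − shallow).
Δρ/ρ₀ = −αΔT + βΔS = 1.152 × 10⁻³ − 7.676 × 10⁻⁴ = 3.844 × 10⁻⁴, so Δρ ≈ 0.3948 kg m⁻³.
N² = (g/ρ₀)·Δρ/Δz = g·(Δρ/ρ₀)/Δz = 9.8 × 3.844 × 10⁻⁴ / 28 = 1.3454 × 10⁻⁴ s⁻² ≈ 1.35 × 10⁻⁴ s⁻².

1.35 × 10⁻⁴ s⁻²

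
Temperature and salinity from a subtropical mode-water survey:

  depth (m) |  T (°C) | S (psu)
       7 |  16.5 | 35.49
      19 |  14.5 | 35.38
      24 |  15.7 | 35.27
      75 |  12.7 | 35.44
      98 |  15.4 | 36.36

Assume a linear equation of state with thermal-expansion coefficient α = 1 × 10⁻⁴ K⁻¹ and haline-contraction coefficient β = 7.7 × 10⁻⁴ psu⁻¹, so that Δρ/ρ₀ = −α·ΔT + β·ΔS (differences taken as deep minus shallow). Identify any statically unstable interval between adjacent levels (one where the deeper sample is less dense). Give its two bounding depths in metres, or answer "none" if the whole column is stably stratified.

19–24 m

Evaluate Δρ/ρ₀ = −αΔT + βΔS across each adjacent pair:
  7–19 m: −αΔT+βΔS = −(1 × 10⁻⁴)(-2.0)+(7.7 × 10⁻⁴)(-0.11) = 1.2 × 10⁻⁴ → stable
  19–24 m: −αΔT+βΔS = −(1 × 10⁻⁴)(+1.2)+(7.7 × 10⁻⁴)(-0.11) = -2.0 × 10⁻⁴ → UNSTABLE
  24–75 m: −αΔT+βΔS = −(1 × 10⁻⁴)(-3.0)+(7.7 × 10⁻⁴)(+0.17) = 4.3 × 10⁻⁴ → stable
  75–98 m: −αΔT+βΔS = −(1 × 10⁻⁴)(+2.7)+(7.7 × 10⁻⁴)(+0.92) = 4.4 × 10⁻⁴ → stable
The 19–24 m interval has Δρ < 0: lighter water underlies denser water.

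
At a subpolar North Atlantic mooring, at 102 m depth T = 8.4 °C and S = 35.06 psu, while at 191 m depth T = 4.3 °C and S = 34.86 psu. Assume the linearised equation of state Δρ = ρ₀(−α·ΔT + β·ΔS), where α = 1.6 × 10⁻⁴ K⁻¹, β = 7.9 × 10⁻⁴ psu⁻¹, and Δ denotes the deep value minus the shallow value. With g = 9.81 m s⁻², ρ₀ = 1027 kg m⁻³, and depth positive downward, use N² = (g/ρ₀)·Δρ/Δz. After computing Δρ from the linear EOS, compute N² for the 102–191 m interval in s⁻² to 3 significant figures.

5.49 × 10⁻⁵ s⁻²

ΔT = -4.1 K, ΔS = -0.20 psu (deep − shallow).
Δρ/ρ₀ = −αΔT + βΔS = 6.56 × 10⁻⁴ − 1.58 × 10⁻⁴ = 4.98 × 10⁻⁴, so Δρ ≈ 0.5114 kg m⁻³.
N² = (g/ρ₀)·Δρ/Δz = g·(Δρ/ρ₀)/Δz = 9.81 × 4.98 × 10⁻⁴ / 89 = 5.4892 × 10⁻⁵ s⁻² ≈ 5.49 × 10⁻⁵ s⁻².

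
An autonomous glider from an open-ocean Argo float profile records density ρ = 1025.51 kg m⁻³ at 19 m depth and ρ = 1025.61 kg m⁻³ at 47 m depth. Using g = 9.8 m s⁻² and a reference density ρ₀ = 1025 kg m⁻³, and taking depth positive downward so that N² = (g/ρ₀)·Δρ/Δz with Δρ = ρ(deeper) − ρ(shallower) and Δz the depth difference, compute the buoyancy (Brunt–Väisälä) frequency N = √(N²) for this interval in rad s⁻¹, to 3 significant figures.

5.84 × 10⁻³ rad s⁻¹

Δρ = 1025.61 − 1025.51 = 0.10 kg m⁻³ over Δz = 47 − 19 = 28 m.
N² = (9.8/1025) × (0.10/28) = 3.4146 × 10⁻⁵ s⁻².
N = √(3.4146 × 10⁻⁵) = 5.8435 × 10⁻³ rad s⁻¹ ≈ 5.84 × 10⁻³ rad s⁻¹.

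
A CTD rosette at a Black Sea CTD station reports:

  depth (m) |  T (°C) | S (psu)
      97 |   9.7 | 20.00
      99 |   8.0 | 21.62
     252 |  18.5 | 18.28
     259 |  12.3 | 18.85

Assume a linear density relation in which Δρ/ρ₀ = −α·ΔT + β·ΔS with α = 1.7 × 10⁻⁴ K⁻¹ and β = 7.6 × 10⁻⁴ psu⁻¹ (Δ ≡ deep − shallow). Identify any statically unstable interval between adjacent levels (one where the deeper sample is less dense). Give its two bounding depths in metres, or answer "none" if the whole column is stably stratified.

Evaluate Δρ/ρ₀ = −αΔT + βΔS across each adjacent pair:
  97–99 m: −αΔT+βΔS = −(1.7 × 10⁻⁴)(-1.7)+(7.6 × 10⁻⁴)(+1.62) = 1.5 × 10⁻³ → stable
  99–252 m: −αΔT+βΔS = −(1.7 × 10⁻⁴)(+10.5)+(7.6 × 10⁻⁴)(-3.34) = -4.3 × 10⁻³ → UNSTABLE
  252–259 m: −αΔT+βΔS = −(1.7 × 10⁻⁴)(-6.2)+(7.6 × 10⁻⁴)(+0.57) = 1.5 × 10⁻³ → stable
The 99–252 m interval has Δρ < 0: lighter water underlies denser water.

99–252 m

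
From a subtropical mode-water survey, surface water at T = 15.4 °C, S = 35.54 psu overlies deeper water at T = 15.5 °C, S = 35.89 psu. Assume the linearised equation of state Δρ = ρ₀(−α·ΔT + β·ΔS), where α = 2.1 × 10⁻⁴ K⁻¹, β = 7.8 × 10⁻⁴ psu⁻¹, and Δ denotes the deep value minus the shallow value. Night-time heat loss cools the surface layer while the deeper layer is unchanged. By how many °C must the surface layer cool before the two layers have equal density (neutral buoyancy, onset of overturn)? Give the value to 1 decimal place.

1.2 °C

Neutral buoyancy requires Δρ = 0, i.e. −α(T_deep − T_surf′) + β(S_deep − S_surf) = 0.
T_surf′ = T_deep − (β/α)·ΔS = 15.5 − (7.8 × 10⁻⁴/2.1 × 10⁻⁴)·(+0.35) = 14.200 °C.
Cooling required: 15.4 − (14.200) = 1.200 °C.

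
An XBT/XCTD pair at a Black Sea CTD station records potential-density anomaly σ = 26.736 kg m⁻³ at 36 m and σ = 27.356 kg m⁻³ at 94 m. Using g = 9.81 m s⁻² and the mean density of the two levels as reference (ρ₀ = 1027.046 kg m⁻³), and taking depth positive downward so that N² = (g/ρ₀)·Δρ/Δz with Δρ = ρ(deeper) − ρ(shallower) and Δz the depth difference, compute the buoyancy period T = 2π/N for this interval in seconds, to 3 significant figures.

Δρ = 1027.356 − 1026.736 = 0.620 kg m⁻³ over Δz = 94 − 36 = 58 m.
N² = (9.81/1027.046) × (0.620/58) = 1.0210 × 10⁻⁴ s⁻².
N = √(1.0210 × 10⁻⁴) = 0.010104 rad s⁻¹, so T = 2π/N = 621.85 s ≈ 622 s.

622 s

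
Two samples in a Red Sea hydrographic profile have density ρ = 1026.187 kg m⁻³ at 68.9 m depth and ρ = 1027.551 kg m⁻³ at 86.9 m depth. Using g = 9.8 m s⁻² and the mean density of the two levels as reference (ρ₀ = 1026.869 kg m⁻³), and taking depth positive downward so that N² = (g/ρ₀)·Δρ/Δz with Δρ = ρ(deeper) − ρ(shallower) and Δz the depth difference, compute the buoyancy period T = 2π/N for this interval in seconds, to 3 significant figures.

234 s

Δρ = 1027.551 − 1026.187 = 1.364 kg m⁻³ over Δz = 86.9 − 68.9 = 18 m.
N² = (9.8/1026.869) × (1.364/18) = 7.2319 × 10⁻⁴ s⁻².
N = √(7.2319 × 10⁻⁴) = 0.026892 rad s⁻¹, so T = 2π/N = 233.65 s ≈ 234 s.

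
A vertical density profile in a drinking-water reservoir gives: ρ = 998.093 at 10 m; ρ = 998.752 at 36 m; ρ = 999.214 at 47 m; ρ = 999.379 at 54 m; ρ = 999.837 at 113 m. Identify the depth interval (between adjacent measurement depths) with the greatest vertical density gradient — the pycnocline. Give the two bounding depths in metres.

36–47 m

Compute the density gradient over each adjacent pair:
  10–36 m: Δρ/Δz = 0.659/26 = 0.025 kg m⁻⁴
  36–47 m: Δρ/Δz = 0.462/11 = 0.042 kg m⁻⁴
  47–54 m: Δρ/Δz = 0.165/7 = 0.024 kg m⁻⁴
  54–113 m: Δρ/Δz = 0.458/59 = 7.8 × 10⁻³ kg m⁻⁴
The largest gradient is in the 36–47 m interval — the pycnocline.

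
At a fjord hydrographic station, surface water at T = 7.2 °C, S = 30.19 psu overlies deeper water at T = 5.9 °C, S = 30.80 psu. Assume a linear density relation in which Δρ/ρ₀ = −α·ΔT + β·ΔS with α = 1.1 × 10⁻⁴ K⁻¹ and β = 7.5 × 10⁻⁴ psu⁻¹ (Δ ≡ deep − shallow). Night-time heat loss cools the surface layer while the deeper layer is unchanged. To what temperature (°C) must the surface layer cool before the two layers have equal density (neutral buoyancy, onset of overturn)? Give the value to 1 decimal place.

1.7 °C

Neutral buoyancy requires Δρ = 0, i.e. −α(T_deep − T_surf′) + β(S_deep − S_surf) = 0.
T_surf′ = T_deep − (β/α)·ΔS = 5.9 − (7.5 × 10⁻⁴/1.1 × 10⁻⁴)·(+0.61) = 1.741 °C.
Cooling required: 7.2 − (1.741) = 5.459 °C.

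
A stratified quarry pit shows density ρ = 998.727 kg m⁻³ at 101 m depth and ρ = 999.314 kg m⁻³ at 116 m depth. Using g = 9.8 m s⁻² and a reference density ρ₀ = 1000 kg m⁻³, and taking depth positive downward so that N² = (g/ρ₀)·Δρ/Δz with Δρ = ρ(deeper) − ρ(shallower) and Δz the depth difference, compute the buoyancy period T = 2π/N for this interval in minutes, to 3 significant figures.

5.35 min

Δρ = 999.314 − 998.727 = 0.587 kg m⁻³ over Δz = 116 − 101 = 15 m.
N² = (9.8/1000) × (0.587/15) = 3.8351 × 10⁻⁴ s⁻².
N = √(3.8351 × 10⁻⁴) = 0.019583 rad s⁻¹, so T = 2π/N = 320.85 s = 5.3475 min ≈ 5.35 min.
A positive N² confirms static stability across the interval.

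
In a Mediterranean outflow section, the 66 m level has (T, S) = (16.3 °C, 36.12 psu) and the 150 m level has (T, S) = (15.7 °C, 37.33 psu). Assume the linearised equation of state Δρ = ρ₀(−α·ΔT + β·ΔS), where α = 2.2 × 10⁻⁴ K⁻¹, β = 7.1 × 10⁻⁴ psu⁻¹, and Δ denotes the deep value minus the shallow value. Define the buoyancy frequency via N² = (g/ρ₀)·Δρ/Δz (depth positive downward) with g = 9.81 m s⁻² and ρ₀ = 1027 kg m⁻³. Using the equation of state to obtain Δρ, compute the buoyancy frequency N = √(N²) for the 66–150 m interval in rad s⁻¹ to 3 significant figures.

ΔT = -0.6 K, ΔS = +1.21 psu (deep − shallow).
Δρ/ρ₀ = −αΔT + βΔS = 1.32 × 10⁻⁴ + 8.591 × 10⁻⁴ = 9.911 × 10⁻⁴, so Δρ ≈ 1.018 kg m⁻³.
N² = (g/ρ₀)·Δρ/Δz = g·(Δρ/ρ₀)/Δz = 9.81 × 9.911 × 10⁻⁴ / 84 = 1.1575 × 10⁻⁴ s⁻².
N = √(1.1575 × 10⁻⁴) = 0.010759 rad s⁻¹ ≈ 0.0108 rad s⁻¹.

0.0108 rad s⁻¹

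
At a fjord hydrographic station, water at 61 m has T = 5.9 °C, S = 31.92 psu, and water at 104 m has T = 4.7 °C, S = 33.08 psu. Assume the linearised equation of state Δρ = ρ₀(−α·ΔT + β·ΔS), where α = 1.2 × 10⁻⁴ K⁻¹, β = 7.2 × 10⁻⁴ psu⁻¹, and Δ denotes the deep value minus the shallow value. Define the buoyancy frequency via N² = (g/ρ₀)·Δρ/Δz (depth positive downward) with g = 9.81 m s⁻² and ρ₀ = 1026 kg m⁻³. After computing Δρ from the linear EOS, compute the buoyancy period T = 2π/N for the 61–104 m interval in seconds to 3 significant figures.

ΔT = -1.2 K, ΔS = +1.16 psu (deep − shallow).
Δρ/ρ₀ = −αΔT + βΔS = 1.44 × 10⁻⁴ + 8.352 × 10⁻⁴ = 9.792 × 10⁻⁴, so Δρ ≈ 1.005 kg m⁻³.
N² = (g/ρ₀)·Δρ/Δz = g·(Δρ/ρ₀)/Δz = 9.81 × 9.792 × 10⁻⁴ / 43 = 2.2339 × 10⁻⁴ s⁻².
N = √(2.2339 × 10⁻⁴) = 0.014946 rad s⁻¹ → T = 2π/N = 420.39 s ≈ 420 s.

420 s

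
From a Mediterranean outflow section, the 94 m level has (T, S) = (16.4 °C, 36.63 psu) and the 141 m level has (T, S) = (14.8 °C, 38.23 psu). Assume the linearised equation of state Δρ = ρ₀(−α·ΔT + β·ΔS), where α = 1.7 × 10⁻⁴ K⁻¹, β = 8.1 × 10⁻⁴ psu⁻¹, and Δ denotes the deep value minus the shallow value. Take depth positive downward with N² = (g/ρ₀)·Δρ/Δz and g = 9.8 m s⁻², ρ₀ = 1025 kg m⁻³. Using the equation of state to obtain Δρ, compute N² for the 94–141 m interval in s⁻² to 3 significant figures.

ΔT = -1.6 K, ΔS = +1.60 psu (deep − shallow).
Δρ/ρ₀ = −αΔT + βΔS = 2.72 × 10⁻⁴ + 1.296 × 10⁻³ = 1.568 × 10⁻³, so Δρ ≈ 1.607 kg m⁻³.
N² = (g/ρ₀)·Δρ/Δz = g·(Δρ/ρ₀)/Δz = 9.8 × 1.568 × 10⁻³ / 47 = 3.2694 × 10⁻⁴ s⁻² ≈ 3.27 × 10⁻⁴ s⁻².

3.27 × 10⁻⁴ s⁻²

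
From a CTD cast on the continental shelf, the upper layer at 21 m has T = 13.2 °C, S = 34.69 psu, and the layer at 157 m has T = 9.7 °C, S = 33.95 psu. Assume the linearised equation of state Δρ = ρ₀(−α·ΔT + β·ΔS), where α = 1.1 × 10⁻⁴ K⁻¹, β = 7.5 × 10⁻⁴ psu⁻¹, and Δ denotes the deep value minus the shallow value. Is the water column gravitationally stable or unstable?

ΔT = 9.7 − 13.2 = -3.5 K and ΔS = 33.95 − 34.69 = -0.74 psu (deep − shallow).
−αΔT = 3.85 × 10⁻⁴; βΔS = -5.55 × 10⁻⁴; sum Δρ/ρ₀ = -1.70 × 10⁻⁴.
Δρ/ρ₀ < 0, so Δρ < 0: deeper water is lighter → statically unstable; the column would overturn.

unstable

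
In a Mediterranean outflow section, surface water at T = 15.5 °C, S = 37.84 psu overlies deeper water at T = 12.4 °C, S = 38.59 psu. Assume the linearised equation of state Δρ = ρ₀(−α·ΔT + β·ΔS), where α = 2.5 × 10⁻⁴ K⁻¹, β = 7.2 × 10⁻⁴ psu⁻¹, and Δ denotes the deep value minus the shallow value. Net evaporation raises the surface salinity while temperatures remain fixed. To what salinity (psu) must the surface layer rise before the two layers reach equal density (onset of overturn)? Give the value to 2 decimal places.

39.67 psu

Neutral buoyancy requires −α(T_deep − T_surf) + β(S_deep − S_surf′) = 0.
S_surf′ = S_deep − (α/β)·ΔT = 38.59 − (2.5 × 10⁻⁴/7.2 × 10⁻⁴)·(-3.1) = 39.6664 psu.
Increase required: 39.6664 − 37.84 = 1.8264 psu.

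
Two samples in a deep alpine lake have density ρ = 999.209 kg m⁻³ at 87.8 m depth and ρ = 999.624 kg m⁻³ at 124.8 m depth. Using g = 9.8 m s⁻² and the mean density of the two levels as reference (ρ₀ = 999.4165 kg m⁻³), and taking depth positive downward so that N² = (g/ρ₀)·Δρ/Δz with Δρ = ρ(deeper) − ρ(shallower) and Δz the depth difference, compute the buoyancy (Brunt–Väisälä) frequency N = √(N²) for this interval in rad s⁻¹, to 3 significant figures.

0.0105 rad s⁻¹

Δρ = 999.624 − 999.209 = 0.415 kg m⁻³ over Δz = 124.8 − 87.8 = 37 m.
N² = (9.8/999.4165) × (0.415/37) = 1.0998 × 10⁻⁴ s⁻².
N = √(1.0998 × 10⁻⁴) = 0.010487 rad s⁻¹ ≈ 0.0105 rad s⁻¹.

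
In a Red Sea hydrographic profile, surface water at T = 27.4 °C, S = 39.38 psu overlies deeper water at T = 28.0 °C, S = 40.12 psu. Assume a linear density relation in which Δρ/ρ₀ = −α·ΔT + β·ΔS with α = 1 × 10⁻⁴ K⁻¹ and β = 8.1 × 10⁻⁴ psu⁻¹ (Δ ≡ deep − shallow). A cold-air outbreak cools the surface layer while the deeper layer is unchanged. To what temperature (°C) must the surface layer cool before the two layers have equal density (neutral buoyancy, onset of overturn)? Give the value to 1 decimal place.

Neutral buoyancy requires Δρ = 0, i.e. −α(T_deep − T_surf′) + β(S_deep − S_surf) = 0.
T_surf′ = T_deep − (β/α)·ΔS = 28.0 − (8.1 × 10⁻⁴/1 × 10⁻⁴)·(+0.74) = 22.006 °C.
Cooling required: 27.4 − (22.006) = 5.394 °C.

22.0 °C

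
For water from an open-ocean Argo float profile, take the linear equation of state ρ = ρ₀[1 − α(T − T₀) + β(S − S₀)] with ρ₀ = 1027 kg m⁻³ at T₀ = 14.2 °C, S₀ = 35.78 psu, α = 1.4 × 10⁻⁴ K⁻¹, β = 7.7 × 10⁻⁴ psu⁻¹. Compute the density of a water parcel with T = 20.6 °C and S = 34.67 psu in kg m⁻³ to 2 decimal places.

T − T₀ = +6.4 K, S − S₀ = -1.11 psu.
Bracket = 1 − α·(+6.4) + β·(-1.11) = 1 + (-1.7507 × 10⁻³) = 0.9982493.
ρ = 1027 × 0.9982493 = 1025.20 kg m⁻³.

1025.20 kg m⁻³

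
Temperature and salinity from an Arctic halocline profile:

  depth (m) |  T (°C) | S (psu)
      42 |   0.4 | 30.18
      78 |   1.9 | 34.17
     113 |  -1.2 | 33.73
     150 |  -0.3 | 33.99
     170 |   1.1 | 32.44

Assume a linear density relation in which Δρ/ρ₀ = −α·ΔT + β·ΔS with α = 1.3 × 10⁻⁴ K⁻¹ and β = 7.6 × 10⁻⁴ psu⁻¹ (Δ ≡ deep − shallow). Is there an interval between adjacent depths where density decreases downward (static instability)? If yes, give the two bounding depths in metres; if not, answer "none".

150–170 m

Evaluate Δρ/ρ₀ = −αΔT + βΔS across each adjacent pair:
  42–78 m: −αΔT+βΔS = −(1.3 × 10⁻⁴)(+1.5)+(7.6 × 10⁻⁴)(+3.99) = 2.8 × 10⁻³ → stable
  78–113 m: −αΔT+βΔS = −(1.3 × 10⁻⁴)(-3.1)+(7.6 × 10⁻⁴)(-0.44) = 6.9 × 10⁻⁵ → stable
  113–150 m: −αΔT+βΔS = −(1.3 × 10⁻⁴)(+0.9)+(7.6 × 10⁻⁴)(+0.26) = 8.1 × 10⁻⁵ → stable
  150–170 m: −αΔT+βΔS = −(1.3 × 10⁻⁴)(+1.4)+(7.6 × 10⁻⁴)(-1.55) = -1.4 × 10⁻³ → UNSTABLE
The 150–170 m interval has Δρ < 0: lighter water underlies denser water.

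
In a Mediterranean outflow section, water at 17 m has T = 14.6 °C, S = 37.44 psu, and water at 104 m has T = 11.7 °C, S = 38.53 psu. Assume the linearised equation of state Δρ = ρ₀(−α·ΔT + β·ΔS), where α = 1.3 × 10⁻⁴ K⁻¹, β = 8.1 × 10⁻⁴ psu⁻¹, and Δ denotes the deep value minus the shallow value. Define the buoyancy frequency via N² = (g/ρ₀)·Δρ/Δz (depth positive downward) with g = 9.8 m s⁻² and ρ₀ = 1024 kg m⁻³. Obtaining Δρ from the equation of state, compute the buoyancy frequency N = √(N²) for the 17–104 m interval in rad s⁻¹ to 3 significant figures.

0.0119 rad s⁻¹

ΔT = -2.9 K, ΔS = +1.09 psu (deep − shallow).
Δρ/ρ₀ = −αΔT + βΔS = 3.77 × 10⁻⁴ + 8.829 × 10⁻⁴ = 1.2599 × 10⁻³, so Δρ ≈ 1.290 kg m⁻³.
N² = (g/ρ₀)·Δρ/Δz = g·(Δρ/ρ₀)/Δz = 9.8 × 1.2599 × 10⁻³ / 87 = 1.4192 × 10⁻⁴ s⁻².
N = √(1.4192 × 10⁻⁴) = 0.011913 rad s⁻¹ ≈ 0.0119 rad s⁻¹.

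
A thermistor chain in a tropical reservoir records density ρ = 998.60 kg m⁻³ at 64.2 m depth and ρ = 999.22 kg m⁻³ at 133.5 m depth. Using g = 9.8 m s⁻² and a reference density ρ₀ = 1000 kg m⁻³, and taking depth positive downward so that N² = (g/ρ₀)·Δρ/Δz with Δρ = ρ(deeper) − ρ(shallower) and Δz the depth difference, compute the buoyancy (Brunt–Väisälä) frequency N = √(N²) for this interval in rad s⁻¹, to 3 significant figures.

Δρ = 999.22 − 998.60 = 0.62 kg m⁻³ over Δz = 133.5 − 64.2 = 69.3 m.
N² = (9.8/1000) × (0.62/69.3) = 8.7677 × 10⁻⁵ s⁻².
N = √(8.7677 × 10⁻⁵) = 9.3636 × 10⁻³ rad s⁻¹ ≈ 9.36 × 10⁻³ rad s⁻¹.

9.36 × 10⁻³ rad s⁻¹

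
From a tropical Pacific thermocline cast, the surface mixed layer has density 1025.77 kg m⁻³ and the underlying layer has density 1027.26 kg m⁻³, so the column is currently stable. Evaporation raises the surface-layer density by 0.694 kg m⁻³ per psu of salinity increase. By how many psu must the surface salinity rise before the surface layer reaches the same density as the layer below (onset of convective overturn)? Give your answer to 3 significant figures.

2.15 psu

Density deficit of the surface layer: 1027.26 − 1025.77 = 1.49 kg m⁻³.
Required change = 1.49 / 0.694 = 2.15 psu.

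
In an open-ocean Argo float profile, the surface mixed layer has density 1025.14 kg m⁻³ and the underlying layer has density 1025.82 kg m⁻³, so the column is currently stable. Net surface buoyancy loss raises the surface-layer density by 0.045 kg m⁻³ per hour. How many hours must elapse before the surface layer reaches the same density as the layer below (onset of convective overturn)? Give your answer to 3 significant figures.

Density deficit of the surface layer: 1025.82 − 1025.14 = 0.68 kg m⁻³.
Required change = 0.68 / 0.045 = 15.1 hours.

15.1 hours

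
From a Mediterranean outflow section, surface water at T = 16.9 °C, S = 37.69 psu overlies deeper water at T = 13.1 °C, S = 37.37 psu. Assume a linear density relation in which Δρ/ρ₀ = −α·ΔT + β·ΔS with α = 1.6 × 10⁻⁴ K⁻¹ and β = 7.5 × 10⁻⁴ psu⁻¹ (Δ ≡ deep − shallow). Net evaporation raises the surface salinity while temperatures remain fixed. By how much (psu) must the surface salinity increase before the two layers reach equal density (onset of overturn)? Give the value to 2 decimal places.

0.49 psu

Neutral buoyancy requires −α(T_deep − T_surf) + β(S_deep − S_surf′) = 0.
S_surf′ = S_deep − (α/β)·ΔT = 37.37 − (1.6 × 10⁻⁴/7.5 × 10⁻⁴)·(-3.8) = 38.1807 psu.
Increase required: 38.1807 − 37.69 = 0.4907 psu.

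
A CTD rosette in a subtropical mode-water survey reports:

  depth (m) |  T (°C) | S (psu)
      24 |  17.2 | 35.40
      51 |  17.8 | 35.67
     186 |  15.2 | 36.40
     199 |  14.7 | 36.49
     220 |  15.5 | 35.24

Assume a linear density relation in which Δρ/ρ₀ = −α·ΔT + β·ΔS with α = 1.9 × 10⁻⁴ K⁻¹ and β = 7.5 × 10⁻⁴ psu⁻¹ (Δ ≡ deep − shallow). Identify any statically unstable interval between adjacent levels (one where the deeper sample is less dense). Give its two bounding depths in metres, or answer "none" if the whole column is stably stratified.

199–220 m

Evaluate Δρ/ρ₀ = −αΔT + βΔS across each adjacent pair:
  24–51 m: −αΔT+βΔS = −(1.9 × 10⁻⁴)(+0.6)+(7.5 × 10⁻⁴)(+0.27) = 8.9 × 10⁻⁵ → stable
  51–186 m: −αΔT+βΔS = −(1.9 × 10⁻⁴)(-2.6)+(7.5 × 10⁻⁴)(+0.73) = 1.0 × 10⁻³ → stable
  186–199 m: −αΔT+βΔS = −(1.9 × 10⁻⁴)(-0.5)+(7.5 × 10⁻⁴)(+0.09) = 1.6 × 10⁻⁴ → stable
  199–220 m: −αΔT+βΔS = −(1.9 × 10⁻⁴)(+0.8)+(7.5 × 10⁻⁴)(-1.25) = -1.1 × 10⁻³ → UNSTABLE
The 199–220 m interval has Δρ < 0: lighter water underlies denser water.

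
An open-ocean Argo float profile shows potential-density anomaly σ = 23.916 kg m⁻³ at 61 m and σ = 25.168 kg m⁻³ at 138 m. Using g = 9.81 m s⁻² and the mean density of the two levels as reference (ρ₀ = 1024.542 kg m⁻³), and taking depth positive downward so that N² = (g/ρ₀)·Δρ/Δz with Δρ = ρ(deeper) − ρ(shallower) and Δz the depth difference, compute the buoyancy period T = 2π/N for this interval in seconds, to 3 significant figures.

Δρ = 1025.168 − 1023.916 = 1.252 kg m⁻³ over Δz = 138 − 61 = 77 m.
N² = (9.81/1024.542) × (1.252/77) = 1.5569 × 10⁻⁴ s⁻².
N = √(1.5569 × 10⁻⁴) = 0.012478 rad s⁻¹, so T = 2π/N = 503.54 s ≈ 504 s.

504 s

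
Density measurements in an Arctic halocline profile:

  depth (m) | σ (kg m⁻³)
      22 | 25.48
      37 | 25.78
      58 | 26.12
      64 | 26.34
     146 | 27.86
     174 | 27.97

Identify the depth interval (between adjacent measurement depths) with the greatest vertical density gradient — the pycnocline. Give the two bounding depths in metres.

Compute the density gradient over each adjacent pair:
  22–37 m: Δρ/Δz = 0.30/15 = 0.020 kg m⁻⁴
  37–58 m: Δρ/Δz = 0.34/21 = 0.016 kg m⁻⁴
  58–64 m: Δρ/Δz = 0.22/6 = 0.037 kg m⁻⁴
  64–146 m: Δρ/Δz = 1.52/82 = 0.019 kg m⁻⁴
  146–174 m: Δρ/Δz = 0.11/28 = 3.9 × 10⁻³ kg m⁻⁴
The largest gradient is in the 58–64 m interval — the pycnocline.

58–64 m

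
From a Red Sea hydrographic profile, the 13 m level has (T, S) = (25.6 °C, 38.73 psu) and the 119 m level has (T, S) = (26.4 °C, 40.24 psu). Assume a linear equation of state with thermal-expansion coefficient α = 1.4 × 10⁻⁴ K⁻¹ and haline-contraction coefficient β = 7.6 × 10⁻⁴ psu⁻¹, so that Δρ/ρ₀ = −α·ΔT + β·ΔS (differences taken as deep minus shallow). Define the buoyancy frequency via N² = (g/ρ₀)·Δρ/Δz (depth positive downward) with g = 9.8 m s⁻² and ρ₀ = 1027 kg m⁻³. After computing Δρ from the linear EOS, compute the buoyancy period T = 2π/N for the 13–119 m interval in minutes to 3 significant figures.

10.7 min

ΔT = +0.8 K, ΔS = +1.51 psu (deep − shallow).
Δρ/ρ₀ = −αΔT + βΔS = -1.12 × 10⁻⁴ + 1.1476 × 10⁻³ = 1.0356 × 10⁻³, so Δρ ≈ 1.064 kg m⁻³.
N² = (g/ρ₀)·Δρ/Δz = g·(Δρ/ρ₀)/Δz = 9.8 × 1.0356 × 10⁻³ / 106 = 9.5744 × 10⁻⁵ s⁻².
N = √(9.5744 × 10⁻⁵) = 9.7849 × 10⁻³ rad s⁻¹ → T = 2π/N = 642.13 s = 10.702 min ≈ 10.7 min.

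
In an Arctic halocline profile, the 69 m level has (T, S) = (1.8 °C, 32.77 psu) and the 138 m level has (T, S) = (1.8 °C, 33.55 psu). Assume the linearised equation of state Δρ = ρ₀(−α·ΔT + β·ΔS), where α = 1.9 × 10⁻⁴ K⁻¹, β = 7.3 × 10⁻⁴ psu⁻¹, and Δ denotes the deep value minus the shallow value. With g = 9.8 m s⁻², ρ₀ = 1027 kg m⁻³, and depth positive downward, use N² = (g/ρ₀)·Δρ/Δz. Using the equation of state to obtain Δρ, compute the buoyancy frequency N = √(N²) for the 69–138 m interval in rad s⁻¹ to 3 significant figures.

ΔT = +0.0 K, ΔS = +0.78 psu (deep − shallow).
Δρ/ρ₀ = −αΔT + βΔS = 0 + 5.694 × 10⁻⁴ = 5.694 × 10⁻⁴, so Δρ ≈ 0.5848 kg m⁻³.
N² = (g/ρ₀)·Δρ/Δz = g·(Δρ/ρ₀)/Δz = 9.8 × 5.694 × 10⁻⁴ / 69 = 8.0871 × 10⁻⁵ s⁻².
N = √(8.0871 × 10⁻⁵) = 8.9928 × 10⁻³ rad s⁻¹ ≈ 8.99 × 10⁻³ rad s⁻¹.

8.99 × 10⁻³ rad s⁻¹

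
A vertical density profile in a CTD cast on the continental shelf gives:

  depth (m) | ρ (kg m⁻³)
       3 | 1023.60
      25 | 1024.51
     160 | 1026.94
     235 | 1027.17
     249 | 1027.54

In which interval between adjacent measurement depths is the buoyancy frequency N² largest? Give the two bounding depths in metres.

3–25 m

Compute the density gradient over each adjacent pair:
  3–25 m: Δρ/Δz = 0.91/22 = 0.041 kg m⁻⁴
  25–160 m: Δρ/Δz = 2.43/135 = 0.018 kg m⁻⁴
  160–235 m: Δρ/Δz = 0.23/75 = 3.1 × 10⁻³ kg m⁻⁴
  235–249 m: Δρ/Δz = 0.37/14 = 0.026 kg m⁻⁴
The largest gradient is in the 3–25 m interval — the pycnocline.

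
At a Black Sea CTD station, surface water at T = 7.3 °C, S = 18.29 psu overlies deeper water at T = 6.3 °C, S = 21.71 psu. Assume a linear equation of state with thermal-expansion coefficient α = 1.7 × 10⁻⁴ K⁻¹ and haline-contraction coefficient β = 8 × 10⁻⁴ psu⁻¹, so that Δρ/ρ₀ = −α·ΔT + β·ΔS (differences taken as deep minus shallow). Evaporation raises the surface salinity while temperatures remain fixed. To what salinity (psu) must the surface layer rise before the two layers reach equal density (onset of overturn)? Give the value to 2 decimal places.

Neutral buoyancy requires −α(T_deep − T_surf) + β(S_deep − S_surf′) = 0.
S_surf′ = S_deep − (α/β)·ΔT = 21.71 − (1.7 × 10⁻⁴/8 × 10⁻⁴)·(-1.0) = 21.9225 psu.
Increase required: 21.9225 − 18.29 = 3.6325 psu.

21.92 psu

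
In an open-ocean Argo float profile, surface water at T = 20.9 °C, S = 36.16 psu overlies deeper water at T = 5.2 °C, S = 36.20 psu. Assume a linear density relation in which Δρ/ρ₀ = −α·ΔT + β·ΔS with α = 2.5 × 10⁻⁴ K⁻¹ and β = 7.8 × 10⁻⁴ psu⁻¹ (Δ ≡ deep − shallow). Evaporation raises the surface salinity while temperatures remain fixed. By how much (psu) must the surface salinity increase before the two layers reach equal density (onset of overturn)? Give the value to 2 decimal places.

5.07 psu

Neutral buoyancy requires −α(T_deep − T_surf) + β(S_deep − S_surf′) = 0.
S_surf′ = S_deep − (α/β)·ΔT = 36.20 − (2.5 × 10⁻⁴/7.8 × 10⁻⁴)·(-15.7) = 41.2321 psu.
Increase required: 41.2321 − 36.16 = 5.0721 psu.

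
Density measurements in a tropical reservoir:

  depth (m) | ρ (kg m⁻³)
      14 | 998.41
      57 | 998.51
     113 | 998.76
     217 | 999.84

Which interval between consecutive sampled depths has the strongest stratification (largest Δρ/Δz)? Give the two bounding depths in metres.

113–217 m

Compute the density gradient over each adjacent pair:
  14–57 m: Δρ/Δz = 0.10/43 = 2.3 × 10⁻³ kg m⁻⁴
  57–113 m: Δρ/Δz = 0.25/56 = 4.5 × 10⁻³ kg m⁻⁴
  113–217 m: Δρ/Δz = 1.08/104 = 0.010 kg m⁻⁴
The largest gradient is in the 113–217 m interval — the pycnocline.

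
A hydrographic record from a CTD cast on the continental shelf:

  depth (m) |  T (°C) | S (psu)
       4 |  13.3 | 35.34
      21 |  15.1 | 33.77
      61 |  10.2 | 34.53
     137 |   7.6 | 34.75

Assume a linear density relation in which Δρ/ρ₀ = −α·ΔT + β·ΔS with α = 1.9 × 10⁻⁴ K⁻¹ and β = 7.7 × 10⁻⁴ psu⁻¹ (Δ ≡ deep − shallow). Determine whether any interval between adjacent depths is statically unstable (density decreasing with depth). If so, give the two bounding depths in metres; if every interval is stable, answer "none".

4–21 m

Evaluate Δρ/ρ₀ = −αΔT + βΔS across each adjacent pair:
  4–21 m: −αΔT+βΔS = −(1.9 × 10⁻⁴)(+1.8)+(7.7 × 10⁻⁴)(-1.57) = -1.6 × 10⁻³ → UNSTABLE
  21–61 m: −αΔT+βΔS = −(1.9 × 10⁻⁴)(-4.9)+(7.7 × 10⁻⁴)(+0.76) = 1.5 × 10⁻³ → stable
  61–137 m: −αΔT+βΔS = −(1.9 × 10⁻⁴)(-2.6)+(7.7 × 10⁻⁴)(+0.22) = 6.6 × 10⁻⁴ → stable
The 4–21 m interval has Δρ < 0: lighter water underlies denser water.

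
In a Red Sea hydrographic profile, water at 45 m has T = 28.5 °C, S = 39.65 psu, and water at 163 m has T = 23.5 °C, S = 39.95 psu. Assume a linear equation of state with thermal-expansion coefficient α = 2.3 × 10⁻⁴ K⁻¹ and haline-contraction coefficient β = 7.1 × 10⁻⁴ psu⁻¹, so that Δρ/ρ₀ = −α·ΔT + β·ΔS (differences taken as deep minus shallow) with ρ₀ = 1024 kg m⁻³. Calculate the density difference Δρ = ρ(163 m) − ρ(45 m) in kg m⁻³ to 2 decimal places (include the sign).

ΔT = -5.0 K, ΔS = +0.30 psu (deep − shallow).
Δρ/ρ₀ = −(2.3 × 10⁻⁴)(-5.0) + (7.1 × 10⁻⁴)(+0.30) = 1.363 × 10⁻³.
Δρ = 1024 × (1.363 × 10⁻³) = +1.40 kg m⁻³.
Positive Δρ: denser below, stable.

+1.40 kg m⁻³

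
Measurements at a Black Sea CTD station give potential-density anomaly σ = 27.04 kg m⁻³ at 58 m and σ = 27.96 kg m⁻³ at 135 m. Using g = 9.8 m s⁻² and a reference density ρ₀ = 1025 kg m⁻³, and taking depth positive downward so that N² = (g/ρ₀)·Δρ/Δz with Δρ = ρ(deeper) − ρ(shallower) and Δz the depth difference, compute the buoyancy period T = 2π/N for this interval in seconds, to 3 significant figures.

588 s

Δρ = 1027.96 − 1027.04 = 0.92 kg m⁻³ over Δz = 135 − 58 = 77 m.
N² = (9.8/1025) × (0.92/77) = 1.1424 × 10⁻⁴ s⁻².
N = √(1.1424 × 10⁻⁴) = 0.010688 rad s⁻¹, so T = 2π/N = 587.87 s ≈ 588 s.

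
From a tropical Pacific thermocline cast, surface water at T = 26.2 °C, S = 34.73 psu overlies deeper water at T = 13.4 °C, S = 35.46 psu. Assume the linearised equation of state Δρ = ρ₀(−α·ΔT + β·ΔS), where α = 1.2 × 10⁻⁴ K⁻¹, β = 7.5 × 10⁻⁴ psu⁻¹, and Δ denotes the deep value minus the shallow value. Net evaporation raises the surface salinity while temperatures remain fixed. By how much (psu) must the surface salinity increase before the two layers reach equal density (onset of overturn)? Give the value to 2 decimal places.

Neutral buoyancy requires −α(T_deep − T_surf) + β(S_deep − S_surf′) = 0.
S_surf′ = S_deep − (α/β)·ΔT = 35.46 − (1.2 × 10⁻⁴/7.5 × 10⁻⁴)·(-12.8) = 37.5080 psu.
Increase required: 37.5080 − 34.73 = 2.7780 psu.

2.78 psu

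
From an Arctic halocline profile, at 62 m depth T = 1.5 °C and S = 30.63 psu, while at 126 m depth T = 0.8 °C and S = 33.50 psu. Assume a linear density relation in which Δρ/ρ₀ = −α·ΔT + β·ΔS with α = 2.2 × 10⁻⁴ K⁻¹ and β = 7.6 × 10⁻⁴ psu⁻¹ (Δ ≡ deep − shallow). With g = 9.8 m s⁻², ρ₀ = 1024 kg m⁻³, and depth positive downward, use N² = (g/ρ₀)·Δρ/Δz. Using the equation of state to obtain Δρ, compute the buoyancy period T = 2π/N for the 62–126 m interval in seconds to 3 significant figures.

ΔT = -0.7 K, ΔS = +2.87 psu (deep − shallow).
Δρ/ρ₀ = −αΔT + βΔS = 1.54 × 10⁻⁴ + 2.1812 × 10⁻³ = 2.3352 × 10⁻³, so Δρ ≈ 2.391 kg m⁻³.
N² = (g/ρ₀)·Δρ/Δz = g·(Δρ/ρ₀)/Δz = 9.8 × 2.3352 × 10⁻³ / 64 = 3.5758 × 10⁻⁴ s⁻².
N = √(3.5758 × 10⁻⁴) = 0.018910 rad s⁻¹ → T = 2π/N = 332.27 s ≈ 332 s.

332 s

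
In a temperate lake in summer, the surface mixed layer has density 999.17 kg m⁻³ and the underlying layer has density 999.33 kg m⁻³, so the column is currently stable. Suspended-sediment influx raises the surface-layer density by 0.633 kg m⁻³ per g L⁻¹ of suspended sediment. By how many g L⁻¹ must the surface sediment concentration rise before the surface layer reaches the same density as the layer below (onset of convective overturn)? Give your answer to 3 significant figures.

Density deficit of the surface layer: 999.33 − 999.17 = 0.16 kg m⁻³.
Required change = 0.16 / 0.633 = 0.253 g L⁻¹.

0.253 g L⁻¹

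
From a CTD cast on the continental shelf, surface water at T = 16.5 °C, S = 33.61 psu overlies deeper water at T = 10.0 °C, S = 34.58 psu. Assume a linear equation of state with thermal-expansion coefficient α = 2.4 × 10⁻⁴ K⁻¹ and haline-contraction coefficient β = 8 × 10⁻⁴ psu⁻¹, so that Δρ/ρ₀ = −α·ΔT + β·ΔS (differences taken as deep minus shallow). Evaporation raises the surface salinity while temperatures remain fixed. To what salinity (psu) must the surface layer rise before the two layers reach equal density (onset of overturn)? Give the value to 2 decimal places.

36.53 psu

Neutral buoyancy requires −α(T_deep − T_surf) + β(S_deep − S_surf′) = 0.
S_surf′ = S_deep − (α/β)·ΔT = 34.58 − (2.4 × 10⁻⁴/8 × 10⁻⁴)·(-6.5) = 36.5300 psu.
Increase required: 36.5300 − 33.61 = 2.9200 psu.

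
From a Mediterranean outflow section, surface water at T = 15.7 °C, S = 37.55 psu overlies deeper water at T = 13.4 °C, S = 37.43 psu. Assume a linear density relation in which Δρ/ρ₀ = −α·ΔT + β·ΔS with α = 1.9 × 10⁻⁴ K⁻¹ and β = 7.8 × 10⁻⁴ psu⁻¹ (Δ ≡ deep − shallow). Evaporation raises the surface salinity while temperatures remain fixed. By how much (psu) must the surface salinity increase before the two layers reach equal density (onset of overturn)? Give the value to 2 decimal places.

0.44 psu

Neutral buoyancy requires −α(T_deep − T_surf) + β(S_deep − S_surf′) = 0.
S_surf′ = S_deep − (α/β)·ΔT = 37.43 − (1.9 × 10⁻⁴/7.8 × 10⁻⁴)·(-2.3) = 37.9903 psu.
Increase required: 37.9903 − 37.55 = 0.4403 psu.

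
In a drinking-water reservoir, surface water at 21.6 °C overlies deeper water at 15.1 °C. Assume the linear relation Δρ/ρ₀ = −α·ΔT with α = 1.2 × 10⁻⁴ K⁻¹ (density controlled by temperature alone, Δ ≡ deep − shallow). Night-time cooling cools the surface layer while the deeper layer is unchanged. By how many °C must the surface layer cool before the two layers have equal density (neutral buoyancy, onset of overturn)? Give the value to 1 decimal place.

With temperature the only control, equal density requires T_surf′ = T_deep.
T_surf′ = 15.1 °C.
Cooling required: 21.6 − 15.1 = 6.5 °C.

6.5 °C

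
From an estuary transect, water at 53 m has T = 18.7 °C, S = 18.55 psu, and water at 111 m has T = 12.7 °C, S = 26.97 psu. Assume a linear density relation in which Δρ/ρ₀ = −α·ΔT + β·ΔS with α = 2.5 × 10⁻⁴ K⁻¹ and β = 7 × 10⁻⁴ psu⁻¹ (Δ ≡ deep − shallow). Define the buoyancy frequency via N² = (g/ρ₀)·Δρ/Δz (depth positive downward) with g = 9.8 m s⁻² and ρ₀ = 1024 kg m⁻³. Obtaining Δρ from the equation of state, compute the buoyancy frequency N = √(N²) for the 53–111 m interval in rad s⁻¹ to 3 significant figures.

ΔT = -6.0 K, ΔS = +8.42 psu (deep − shallow).
Δρ/ρ₀ = −αΔT + βΔS = 1.50 × 10⁻³ + 5.894 × 10⁻³ = 7.394 × 10⁻³, so Δρ ≈ 7.571 kg m⁻³.
N² = (g/ρ₀)·Δρ/Δz = g·(Δρ/ρ₀)/Δz = 9.8 × 7.394 × 10⁻³ / 58 = 1.2493 × 10⁻³ s⁻².
N = √(1.2493 × 10⁻³) = 0.035345 rad s⁻¹ ≈ 0.0353 rad s⁻¹.

0.0353 rad s⁻¹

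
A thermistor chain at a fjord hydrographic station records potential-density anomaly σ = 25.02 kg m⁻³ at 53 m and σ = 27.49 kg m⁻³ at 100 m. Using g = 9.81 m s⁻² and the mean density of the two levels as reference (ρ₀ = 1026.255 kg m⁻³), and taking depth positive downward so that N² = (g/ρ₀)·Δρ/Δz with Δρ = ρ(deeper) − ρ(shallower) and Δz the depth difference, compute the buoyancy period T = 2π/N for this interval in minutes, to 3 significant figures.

Δρ = 1027.49 − 1025.02 = 2.47 kg m⁻³ over Δz = 100 − 53 = 47 m.
N² = (9.81/1026.255) × (2.47/47) = 5.0236 × 10⁻⁴ s⁻².
N = √(5.0236 × 10⁻⁴) = 0.022413 rad s⁻¹, so T = 2π/N = 280.34 s = 4.6723 min ≈ 4.67 min.

4.67 min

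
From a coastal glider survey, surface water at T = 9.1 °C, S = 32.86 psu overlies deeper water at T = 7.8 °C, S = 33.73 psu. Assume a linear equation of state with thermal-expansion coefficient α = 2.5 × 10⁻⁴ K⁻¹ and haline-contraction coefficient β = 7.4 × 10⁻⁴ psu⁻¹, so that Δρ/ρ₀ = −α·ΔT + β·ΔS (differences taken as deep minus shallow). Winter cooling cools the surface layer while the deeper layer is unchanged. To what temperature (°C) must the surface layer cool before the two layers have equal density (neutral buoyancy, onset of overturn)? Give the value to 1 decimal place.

Neutral buoyancy requires Δρ = 0, i.e. −α(T_deep − T_surf′) + β(S_deep − S_surf) = 0.
T_surf′ = T_deep − (β/α)·ΔS = 7.8 − (7.4 × 10⁻⁴/2.5 × 10⁻⁴)·(+0.87) = 5.225 °C.
Cooling required: 9.1 − (5.225) = 3.875 °C.

5.2 °C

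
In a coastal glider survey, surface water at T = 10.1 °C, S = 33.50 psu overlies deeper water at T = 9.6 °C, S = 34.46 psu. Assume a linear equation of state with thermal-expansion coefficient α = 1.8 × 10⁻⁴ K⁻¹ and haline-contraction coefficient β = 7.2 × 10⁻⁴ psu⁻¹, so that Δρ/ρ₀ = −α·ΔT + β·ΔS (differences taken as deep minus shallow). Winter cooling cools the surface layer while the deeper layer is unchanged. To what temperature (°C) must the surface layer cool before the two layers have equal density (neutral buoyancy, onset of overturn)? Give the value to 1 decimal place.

5.8 °C

Neutral buoyancy requires Δρ = 0, i.e. −α(T_deep − T_surf′) + β(S_deep − S_surf) = 0.
T_surf′ = T_deep − (β/α)·ΔS = 9.6 − (7.2 × 10⁻⁴/1.8 × 10⁻⁴)·(+0.96) = 5.760 °C.
Cooling required: 10.1 − (5.760) = 4.340 °C.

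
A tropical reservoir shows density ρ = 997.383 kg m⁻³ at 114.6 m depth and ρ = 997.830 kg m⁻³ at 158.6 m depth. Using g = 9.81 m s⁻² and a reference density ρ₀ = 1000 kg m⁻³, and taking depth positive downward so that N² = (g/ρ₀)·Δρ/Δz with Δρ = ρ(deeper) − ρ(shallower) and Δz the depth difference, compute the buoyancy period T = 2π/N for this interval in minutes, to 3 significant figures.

Δρ = 997.830 − 997.383 = 0.447 kg m⁻³ over Δz = 158.6 − 114.6 = 44 m.
N² = (9.81/1000) × (0.447/44) = 9.9661 × 10⁻⁵ s⁻².
N = √(9.9661 × 10⁻⁵) = 9.9830 × 10⁻³ rad s⁻¹, so T = 2π/N = 629.39 s = 10.490 min ≈ 10.5 min.

10.5 min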